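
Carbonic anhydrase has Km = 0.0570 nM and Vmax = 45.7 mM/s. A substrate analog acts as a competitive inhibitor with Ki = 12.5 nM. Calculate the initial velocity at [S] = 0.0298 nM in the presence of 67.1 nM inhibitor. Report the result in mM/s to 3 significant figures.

3.47 mM/s

With α = 1 + [I]/Ki = 1 + 67.1/12.5 = 6.368, the competitive rate law is v = Vmax[S] / (αKm + [S]).
v = 45.7×0.0298 / (6.368×0.0570 + 0.0298) = 1.362/0.3928 = 3.47 mM/s.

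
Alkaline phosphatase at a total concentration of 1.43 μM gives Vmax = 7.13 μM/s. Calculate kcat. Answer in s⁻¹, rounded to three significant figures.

4.99 s⁻¹

kcat = Vmax/[E]total = 7.13 μM/s / 1.43 μM = 4.99 s⁻¹.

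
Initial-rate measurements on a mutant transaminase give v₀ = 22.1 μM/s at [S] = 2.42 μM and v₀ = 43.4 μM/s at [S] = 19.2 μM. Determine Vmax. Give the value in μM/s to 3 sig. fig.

In reciprocal form, 1/v = (Km/Vmax)·(1/[S]) + 1/Vmax. The two points give (1/[S], 1/v) = (0.4132, 0.04525) and (0.05208, 0.02304).
Slope = (0.04525 − 0.02304)/(0.4132 − 0.05208) = 0.06149; intercept = 0.04525 − 0.06149×0.4132 = 0.01984.
Vmax = 1/intercept = 50.4 μM/s; Km = slope × Vmax = 0.06149 × 50.4 = 3.10 μM.

50.4 μM/s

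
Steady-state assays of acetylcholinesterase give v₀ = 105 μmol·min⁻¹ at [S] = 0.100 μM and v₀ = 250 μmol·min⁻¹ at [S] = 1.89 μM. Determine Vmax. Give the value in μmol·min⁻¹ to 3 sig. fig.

271 μmol·min⁻¹

From v = Vmax[S]/(Km+[S]), each point gives Vmax = v(Km+[S])/[S].
Equating: 105(Km+0.100)/0.100 = 250(Km+1.89)/1.89.
1050·Km + 105 = 132.3·Km + 250, so (1050 − 132.3)·Km = 250 − 105.
Km = 145.0/917.7 = 0.158 μM; then Vmax = 105(0.158+0.100)/0.100 = 271 μmol·min⁻¹.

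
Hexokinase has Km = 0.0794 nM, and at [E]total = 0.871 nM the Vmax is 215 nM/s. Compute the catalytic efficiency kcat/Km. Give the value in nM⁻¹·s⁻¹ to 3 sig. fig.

3110 nM⁻¹·s⁻¹

kcat = Vmax/[E]total = 215/0.871 = 247 s⁻¹.
kcat/Km = 247/0.0794 = 3110 nM⁻¹·s⁻¹.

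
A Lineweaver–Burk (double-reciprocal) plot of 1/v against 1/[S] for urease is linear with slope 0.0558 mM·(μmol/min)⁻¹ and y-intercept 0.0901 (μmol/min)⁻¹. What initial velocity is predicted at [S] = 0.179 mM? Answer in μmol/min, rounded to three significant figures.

2.49 μmol/min

The y-intercept is 1/Vmax, so Vmax = 1/0.0901 = 11.1 μmol/min.
The slope is Km/Vmax, so Km = 0.0558 × 11.1 = 0.619 mM.
Then v = 11.1 × 0.179/(0.619 + 0.179) = 2.49 μmol/min.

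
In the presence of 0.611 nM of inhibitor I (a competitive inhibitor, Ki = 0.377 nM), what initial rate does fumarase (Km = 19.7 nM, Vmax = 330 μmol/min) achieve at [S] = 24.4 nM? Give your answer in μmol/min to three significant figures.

106 μmol/min

With α = 1 + [I]/Ki = 1 + 0.611/0.377 = 2.621, the competitive rate law is v = Vmax[S] / (αKm + [S]).
v = 330×24.4 / (2.621×19.7 + 24.4) = 8052/76.03 = 106 μmol/min.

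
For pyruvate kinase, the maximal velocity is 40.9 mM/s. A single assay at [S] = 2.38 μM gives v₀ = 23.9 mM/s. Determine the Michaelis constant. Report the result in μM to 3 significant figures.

1.69 μM

v/Vmax = 23.9/40.9 = 0.5844 = [S]/(Km+[S]).
So Km + [S] = [S]/0.5844 = 4.073 μM, giving Km = 4.073 − 2.38 = 1.69 μM.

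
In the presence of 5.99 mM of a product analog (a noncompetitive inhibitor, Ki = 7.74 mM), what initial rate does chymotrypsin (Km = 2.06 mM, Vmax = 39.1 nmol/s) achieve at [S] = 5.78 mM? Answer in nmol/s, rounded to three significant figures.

With α = 1 + [I]/Ki = 1 + 5.99/7.74 = 1.774, the noncompetitive rate law is v = (Vmax/α)·[S] / (Km + [S]).
v = (39.1/1.774)×5.78 / (2.06 + 5.78) = 127.4/7.840 = 16.3 nmol/s.

16.3 nmol/s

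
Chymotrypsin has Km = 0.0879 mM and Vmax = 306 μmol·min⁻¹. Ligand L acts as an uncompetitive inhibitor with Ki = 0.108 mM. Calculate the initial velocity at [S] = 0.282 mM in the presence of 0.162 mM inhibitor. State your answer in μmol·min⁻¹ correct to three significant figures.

109 μmol·min⁻¹

α = 1 + [I]/Ki = 1 + 0.162/0.108 = 2.500.
For an uncompetitive inhibitor, both parameters are divided by α, giving Vmax/α and Km/α: Km,app = 0.0352 mM, Vmax,app = 122 μmol·min⁻¹.
v = Vmax,app·[S]/(Km,app + [S]) = 122 × 0.282/(0.0352 + 0.282) = 109 μmol·min⁻¹.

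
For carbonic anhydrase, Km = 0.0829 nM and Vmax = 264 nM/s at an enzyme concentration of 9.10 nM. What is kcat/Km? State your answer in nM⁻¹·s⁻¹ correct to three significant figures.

350 nM⁻¹·s⁻¹

kcat = Vmax/[E]total = 264/9.10 = 29.0 s⁻¹.
kcat/Km = 29.0/0.0829 = 350 nM⁻¹·s⁻¹.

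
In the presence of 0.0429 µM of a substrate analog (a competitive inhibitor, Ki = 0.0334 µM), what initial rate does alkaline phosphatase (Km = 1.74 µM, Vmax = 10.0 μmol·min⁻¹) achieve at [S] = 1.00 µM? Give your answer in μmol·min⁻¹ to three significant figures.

With α = 1 + [I]/Ki = 1 + 0.0429/0.0334 = 2.284, the competitive rate law is v = Vmax[S] / (αKm + [S]).
v = 10.0×1.00 / (2.284×1.74 + 1.00) = 10.00/4.975 = 2.01 μmol·min⁻¹.

2.01 μmol·min⁻¹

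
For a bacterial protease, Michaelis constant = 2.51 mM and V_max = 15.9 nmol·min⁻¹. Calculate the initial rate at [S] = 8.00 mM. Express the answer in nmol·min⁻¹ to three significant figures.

v = Vmax·[S]/(Km + [S]) = 15.9 × 8.00 / (2.51 + 8.00)
  = 127.2 / 10.51 = 12.1 nmol·min⁻¹.

12.1 nmol·min⁻¹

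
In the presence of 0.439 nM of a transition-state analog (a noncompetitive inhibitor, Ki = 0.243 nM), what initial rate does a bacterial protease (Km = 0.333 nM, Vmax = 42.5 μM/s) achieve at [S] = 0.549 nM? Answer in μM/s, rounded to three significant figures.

9.43 μM/s

With α = 1 + [I]/Ki = 1 + 0.439/0.243 = 2.807, the noncompetitive rate law is v = (Vmax/α)·[S] / (Km + [S]).
v = (42.5/2.807)×0.549 / (0.333 + 0.549) = 8.313/0.8820 = 9.43 μM/s.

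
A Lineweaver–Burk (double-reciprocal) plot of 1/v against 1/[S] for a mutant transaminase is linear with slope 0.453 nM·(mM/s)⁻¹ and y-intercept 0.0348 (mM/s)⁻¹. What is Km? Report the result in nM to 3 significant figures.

13.0 nM

y-intercept = 1/Vmax ⇒ Vmax = 28.7 mM/s; slope = Km/Vmax ⇒ Km = slope × Vmax.
Km = 0.453 × 28.7 = 13.0 nM.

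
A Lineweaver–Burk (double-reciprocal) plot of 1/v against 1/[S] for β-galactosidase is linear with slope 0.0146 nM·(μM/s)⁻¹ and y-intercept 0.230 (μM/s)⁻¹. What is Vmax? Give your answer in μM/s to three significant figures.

4.35 μM/s

The y-intercept of a Lineweaver–Burk plot equals 1/Vmax, so Vmax = 1/0.230 = 4.35 μM/s.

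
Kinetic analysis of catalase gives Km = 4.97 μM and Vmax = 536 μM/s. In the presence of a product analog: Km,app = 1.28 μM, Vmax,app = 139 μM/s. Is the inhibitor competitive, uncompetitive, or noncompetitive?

Both Km and Vmax decrease by the same factor (~3.87-fold) — characteristic of uncompetitive inhibition.

uncompetitive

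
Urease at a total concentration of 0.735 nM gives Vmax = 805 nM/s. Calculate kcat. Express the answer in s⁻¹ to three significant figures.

1100 s⁻¹

kcat = Vmax/[E]total = 805 nM/s / 0.735 nM = 1100 s⁻¹.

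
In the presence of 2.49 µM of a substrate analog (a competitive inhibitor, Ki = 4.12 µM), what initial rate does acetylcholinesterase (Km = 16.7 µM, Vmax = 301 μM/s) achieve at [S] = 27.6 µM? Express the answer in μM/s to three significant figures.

α = 1 + [I]/Ki = 1 + 2.49/4.12 = 1.604.
For a competitive inhibitor, Vmax is unchanged and the apparent Km becomes α·Km: Km,app = 26.8 µM, Vmax,app = 301 μM/s.
v = Vmax,app·[S]/(Km,app + [S]) = 301 × 27.6/(26.8 + 27.6) = 153 μM/s.

153 μM/s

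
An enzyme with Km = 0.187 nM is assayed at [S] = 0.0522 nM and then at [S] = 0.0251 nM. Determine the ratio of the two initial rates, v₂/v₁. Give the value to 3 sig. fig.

The fractional saturations are [S]/(Km+[S]) = 0.0522/0.2392 = 0.2182 and 0.0251/0.2121 = 0.1183.
v₂/v₁ is just their ratio: 0.1183/0.2182 = 0.542.

0.542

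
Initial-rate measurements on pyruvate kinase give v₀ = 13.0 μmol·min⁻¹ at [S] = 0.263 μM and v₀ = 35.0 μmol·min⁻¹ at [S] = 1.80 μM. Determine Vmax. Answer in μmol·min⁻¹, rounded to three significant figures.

49.3 μmol·min⁻¹

From v = Vmax[S]/(Km+[S]), each point gives Vmax = v(Km+[S])/[S].
Equating: 13.0(Km+0.263)/0.263 = 35.0(Km+1.80)/1.80.
49.43·Km + 13.0 = 19.44·Km + 35.0, so (49.43 − 19.44)·Km = 35.0 − 13.0.
Km = 22.00/29.99 = 0.734 μM; then Vmax = 13.0(0.734+0.263)/0.263 = 49.3 μmol·min⁻¹.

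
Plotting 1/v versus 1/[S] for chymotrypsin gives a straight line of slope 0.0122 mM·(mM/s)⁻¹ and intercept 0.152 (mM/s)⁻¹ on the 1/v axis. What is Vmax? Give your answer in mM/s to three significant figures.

The y-intercept of a Lineweaver–Burk plot equals 1/Vmax, so Vmax = 1/0.152 = 6.58 mM/s.

6.58 mM/s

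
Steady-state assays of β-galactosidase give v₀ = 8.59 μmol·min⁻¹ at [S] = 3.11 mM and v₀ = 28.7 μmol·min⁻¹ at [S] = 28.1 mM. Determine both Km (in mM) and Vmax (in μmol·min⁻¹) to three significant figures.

In reciprocal form, 1/v = (Km/Vmax)·(1/[S]) + 1/Vmax. The two points give (1/[S], 1/v) = (0.3215, 0.1164) and (0.03559, 0.03484).
Slope = (0.1164 − 0.03484)/(0.3215 − 0.03559) = 0.2853; intercept = 0.1164 − 0.2853×0.3215 = 0.02469.
Vmax = 1/intercept = 40.5 μmol·min⁻¹; Km = slope × Vmax = 0.2853 × 40.5 = 11.6 mM.

Km = 11.6 mM; Vmax = 40.5 μmol·min⁻¹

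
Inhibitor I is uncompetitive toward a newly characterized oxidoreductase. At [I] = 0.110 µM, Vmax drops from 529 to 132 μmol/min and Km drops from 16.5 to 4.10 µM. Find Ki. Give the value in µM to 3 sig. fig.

Uncompetitive: Vmax,app = Vmax/α (and Km,app = Km/α) with α = 1 + [I]/Ki.
α = Vmax/Vmax,app = 529/132 = 4.008.
Since α = 1 + [I]/Ki, [I]/Ki = 4.008 − 1 = 3.008 and Ki = 0.110/3.008 = 0.0366 µM.

0.0366 µM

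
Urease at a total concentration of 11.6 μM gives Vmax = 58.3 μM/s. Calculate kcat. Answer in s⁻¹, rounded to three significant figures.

5.03 s⁻¹

kcat = Vmax/[E]total = 58.3 μM/s / 11.6 μM = 5.03 s⁻¹.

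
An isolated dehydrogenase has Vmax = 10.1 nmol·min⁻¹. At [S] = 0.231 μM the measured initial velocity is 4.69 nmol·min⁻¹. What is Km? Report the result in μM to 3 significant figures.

0.266 μM

v/Vmax = 4.69/10.1 = 0.4644 = [S]/(Km+[S]).
So Km + [S] = [S]/0.4644 = 0.4975 μM, giving Km = 0.4975 − 0.231 = 0.266 μM.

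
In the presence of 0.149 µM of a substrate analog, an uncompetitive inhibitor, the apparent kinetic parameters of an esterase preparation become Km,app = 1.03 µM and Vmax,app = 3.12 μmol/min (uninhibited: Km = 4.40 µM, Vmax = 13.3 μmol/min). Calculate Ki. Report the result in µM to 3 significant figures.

Uncompetitive: Vmax,app = Vmax/α (and Km,app = Km/α) with α = 1 + [I]/Ki.
α = Vmax/Vmax,app = 13.3/3.12 = 4.263.
Ki = [I]/(α − 1) = 0.149/3.263 = 0.0457 µM.

0.0457 µM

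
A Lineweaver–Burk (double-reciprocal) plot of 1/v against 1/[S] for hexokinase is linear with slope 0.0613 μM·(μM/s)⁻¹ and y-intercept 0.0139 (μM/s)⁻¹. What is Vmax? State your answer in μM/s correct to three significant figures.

The y-intercept of a Lineweaver–Burk plot equals 1/Vmax, so Vmax = 1/0.0139 = 71.9 μM/s.

71.9 μM/s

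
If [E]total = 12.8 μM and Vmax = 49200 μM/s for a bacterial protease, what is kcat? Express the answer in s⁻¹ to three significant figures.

kcat = Vmax/[E]total = 49200 μM/s / 12.8 μM = 3840 s⁻¹.

3840 s⁻¹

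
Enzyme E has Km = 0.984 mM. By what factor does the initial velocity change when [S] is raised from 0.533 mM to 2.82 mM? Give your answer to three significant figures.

Since Vmax cancels, v₂/v₁ = [S]₂(Km+[S]₁) / [S]₁(Km+[S]₂).
= 2.82×(0.984+0.533) / (0.533×(0.984+2.82)) = 4.278/2.028 = 2.11.

2.11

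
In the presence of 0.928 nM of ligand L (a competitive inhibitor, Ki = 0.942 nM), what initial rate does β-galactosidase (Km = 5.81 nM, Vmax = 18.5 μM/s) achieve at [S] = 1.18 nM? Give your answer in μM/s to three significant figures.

1.72 μM/s

α = 1 + [I]/Ki = 1 + 0.928/0.942 = 1.985.
For a competitive inhibitor, Vmax is unchanged and the apparent Km becomes α·Km: Km,app = 11.5 nM, Vmax,app = 18.5 μM/s.
v = Vmax,app·[S]/(Km,app + [S]) = 18.5 × 1.18/(11.5 + 1.18) = 1.72 μM/s.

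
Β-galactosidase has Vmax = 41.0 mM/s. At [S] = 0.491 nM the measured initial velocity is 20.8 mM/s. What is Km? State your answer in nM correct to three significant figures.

v/Vmax = 20.8/41.0 = 0.5073 = [S]/(Km+[S]).
So Km + [S] = [S]/0.5073 = 0.9678 nM, giving Km = 0.9678 − 0.491 = 0.477 nM.

0.477 nM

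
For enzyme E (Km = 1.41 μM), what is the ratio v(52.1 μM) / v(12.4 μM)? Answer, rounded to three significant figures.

Since Vmax cancels, v₂/v₁ = [S]₂(Km+[S]₁) / [S]₁(Km+[S]₂).
= 52.1×(1.41+12.4) / (12.4×(1.41+52.1)) = 719.5/663.5 = 1.08.

1.08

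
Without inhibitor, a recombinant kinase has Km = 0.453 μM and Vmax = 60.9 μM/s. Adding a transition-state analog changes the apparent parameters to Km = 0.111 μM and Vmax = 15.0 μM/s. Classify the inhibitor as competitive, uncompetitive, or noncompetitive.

Both Km and Vmax decrease by the same factor (~4.07-fold) — characteristic of uncompetitive inhibition.

uncompetitive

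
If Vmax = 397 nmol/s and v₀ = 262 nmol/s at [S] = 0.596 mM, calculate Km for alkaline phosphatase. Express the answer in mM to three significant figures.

v/Vmax = 262/397 = 0.6599 = [S]/(Km+[S]).
So Km + [S] = [S]/0.6599 = 0.9031 mM, giving Km = 0.9031 − 0.596 = 0.307 mM.

0.307 mM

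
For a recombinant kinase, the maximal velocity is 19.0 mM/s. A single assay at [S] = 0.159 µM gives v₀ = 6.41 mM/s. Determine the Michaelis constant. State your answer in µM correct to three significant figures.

v/Vmax = 6.41/19.0 = 0.3374 = [S]/(Km+[S]).
So Km + [S] = [S]/0.3374 = 0.4713 µM, giving Km = 0.4713 − 0.159 = 0.312 µM.

0.312 µM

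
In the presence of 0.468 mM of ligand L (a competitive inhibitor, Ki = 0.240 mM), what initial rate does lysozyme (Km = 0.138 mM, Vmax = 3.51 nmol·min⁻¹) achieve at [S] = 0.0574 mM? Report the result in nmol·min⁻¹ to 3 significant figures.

With α = 1 + [I]/Ki = 1 + 0.468/0.240 = 2.950, the competitive rate law is v = Vmax[S] / (αKm + [S]).
v = 3.51×0.0574 / (2.950×0.138 + 0.0574) = 0.2015/0.4645 = 0.434 nmol·min⁻¹.

0.434 nmol·min⁻¹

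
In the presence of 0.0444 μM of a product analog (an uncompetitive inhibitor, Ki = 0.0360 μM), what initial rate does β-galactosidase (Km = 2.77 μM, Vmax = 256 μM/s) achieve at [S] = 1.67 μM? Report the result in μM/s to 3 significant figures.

65.8 μM/s

α = 1 + [I]/Ki = 1 + 0.0444/0.0360 = 2.233.
For an uncompetitive inhibitor, both parameters are divided by α, giving Vmax/α and Km/α: Km,app = 1.24 μM, Vmax,app = 115 μM/s.
v = Vmax,app·[S]/(Km,app + [S]) = 115 × 1.67/(1.24 + 1.67) = 65.8 μM/s.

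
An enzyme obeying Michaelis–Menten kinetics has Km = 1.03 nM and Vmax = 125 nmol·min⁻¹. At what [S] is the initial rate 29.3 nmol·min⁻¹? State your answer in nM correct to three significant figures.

The required fractional saturation is v/Vmax = 29.3/125 = 0.2344.
Then [S]/(Km+[S]) = 0.2344 ⇒ [S] = 1.03 × 0.2344/(1 − 0.2344) = 0.315 nM.

0.315 nM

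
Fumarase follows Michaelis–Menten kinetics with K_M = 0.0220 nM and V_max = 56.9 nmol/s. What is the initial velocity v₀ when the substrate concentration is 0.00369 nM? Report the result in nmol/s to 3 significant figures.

8.17 nmol/s

v = Vmax·[S]/(Km + [S]) = 56.9 × 0.00369 / (0.0220 + 0.00369)
  = 0.2100 / 0.02569 = 8.17 nmol/s.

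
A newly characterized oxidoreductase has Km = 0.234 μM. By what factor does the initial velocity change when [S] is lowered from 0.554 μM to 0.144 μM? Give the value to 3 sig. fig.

Since Vmax cancels, v₂/v₁ = [S]₂(Km+[S]₁) / [S]₁(Km+[S]₂).
= 0.144×(0.234+0.554) / (0.554×(0.234+0.144)) = 0.1135/0.2094 = 0.542.

0.542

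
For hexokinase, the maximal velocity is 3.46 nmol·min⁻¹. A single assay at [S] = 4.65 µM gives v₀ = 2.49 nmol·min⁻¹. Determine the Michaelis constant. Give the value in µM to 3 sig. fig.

v/Vmax = 2.49/3.46 = 0.7197 = [S]/(Km+[S]).
So Km + [S] = [S]/0.7197 = 6.461 µM, giving Km = 6.461 − 4.65 = 1.81 µM.

1.81 µM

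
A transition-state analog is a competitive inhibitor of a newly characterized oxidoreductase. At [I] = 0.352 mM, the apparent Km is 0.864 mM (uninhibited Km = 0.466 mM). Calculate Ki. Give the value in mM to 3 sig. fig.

0.412 mM

Competitive: Km,app = α·Km with α = 1 + [I]/Ki.
α = Km,app/Km = 0.864/0.466 = 1.854.
Ki = [I]/(α − 1) = 0.352/0.8541 = 0.412 mM.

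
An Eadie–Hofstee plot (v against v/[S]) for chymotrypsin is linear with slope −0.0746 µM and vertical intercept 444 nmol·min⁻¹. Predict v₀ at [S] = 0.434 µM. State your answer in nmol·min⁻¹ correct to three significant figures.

In the Eadie–Hofstee form v = Vmax − Km·(v/[S]), the slope is −Km and the intercept is Vmax, so Km = 0.0746 µM and Vmax = 444 nmol·min⁻¹.
v = 444 × 0.434/(0.0746 + 0.434) = 379 nmol·min⁻¹.

379 nmol·min⁻¹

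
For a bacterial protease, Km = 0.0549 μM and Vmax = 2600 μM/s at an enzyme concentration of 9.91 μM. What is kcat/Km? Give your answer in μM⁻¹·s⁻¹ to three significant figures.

4780 μM⁻¹·s⁻¹

kcat = Vmax/[E]total = 2600/9.91 = 262 s⁻¹.
kcat/Km = 262/0.0549 = 4780 μM⁻¹·s⁻¹.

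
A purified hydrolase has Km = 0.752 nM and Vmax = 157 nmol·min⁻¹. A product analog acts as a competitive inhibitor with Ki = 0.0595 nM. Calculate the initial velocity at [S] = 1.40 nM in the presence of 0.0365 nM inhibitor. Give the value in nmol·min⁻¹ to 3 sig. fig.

With α = 1 + [I]/Ki = 1 + 0.0365/0.0595 = 1.613, the competitive rate law is v = Vmax[S] / (αKm + [S]).
v = 157×1.40 / (1.613×0.752 + 1.40) = 219.8/2.613 = 84.1 nmol·min⁻¹.

84.1 nmol·min⁻¹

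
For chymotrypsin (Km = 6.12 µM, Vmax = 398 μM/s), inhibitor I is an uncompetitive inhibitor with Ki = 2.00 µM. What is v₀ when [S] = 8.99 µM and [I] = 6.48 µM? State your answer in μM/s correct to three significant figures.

α = 1 + [I]/Ki = 1 + 6.48/2.00 = 4.240.
For an uncompetitive inhibitor, both parameters are divided by α, giving Vmax/α and Km/α: Km,app = 1.44 µM, Vmax,app = 93.9 μM/s.
v = Vmax,app·[S]/(Km,app + [S]) = 93.9 × 8.99/(1.44 + 8.99) = 80.9 μM/s.

80.9 μM/s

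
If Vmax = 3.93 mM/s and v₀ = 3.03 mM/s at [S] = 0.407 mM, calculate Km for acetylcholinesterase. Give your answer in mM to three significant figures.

From v = Vmax[S]/(Km+[S]), Km = [S](Vmax − v)/v.
Km = 0.407 × (3.93 − 3.03) / 3.03 = 0.3663/3.03 = 0.121 mM.

0.121 mM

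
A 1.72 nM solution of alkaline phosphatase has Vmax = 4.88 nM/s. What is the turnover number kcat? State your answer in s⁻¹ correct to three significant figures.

kcat = Vmax/[E]total = 4.88 nM/s / 1.72 nM = 2.84 s⁻¹.

2.84 s⁻¹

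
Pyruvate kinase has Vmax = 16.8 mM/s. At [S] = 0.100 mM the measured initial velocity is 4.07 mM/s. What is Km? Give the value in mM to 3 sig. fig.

0.313 mM

v/Vmax = 4.07/16.8 = 0.2423 = [S]/(Km+[S]).
So Km + [S] = [S]/0.2423 = 0.4128 mM, giving Km = 0.4128 − 0.100 = 0.313 mM.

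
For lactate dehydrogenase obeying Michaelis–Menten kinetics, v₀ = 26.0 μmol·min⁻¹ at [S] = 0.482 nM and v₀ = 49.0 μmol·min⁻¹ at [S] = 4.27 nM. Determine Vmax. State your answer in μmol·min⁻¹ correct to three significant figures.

In reciprocal form, 1/v = (Km/Vmax)·(1/[S]) + 1/Vmax. The two points give (1/[S], 1/v) = (2.075, 0.03846) and (0.2342, 0.02041).
Slope = (0.03846 − 0.02041)/(2.075 − 0.2342) = 0.009809; intercept = 0.03846 − 0.009809×2.075 = 0.01811.
Vmax = 1/intercept = 55.2 μmol·min⁻¹; Km = slope × Vmax = 0.009809 × 55.2 = 0.542 nM.

55.2 μmol·min⁻¹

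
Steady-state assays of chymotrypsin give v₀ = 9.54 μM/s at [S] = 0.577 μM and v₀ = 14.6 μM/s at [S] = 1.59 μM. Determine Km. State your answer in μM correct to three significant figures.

From v = Vmax[S]/(Km+[S]), each point gives Vmax = v(Km+[S])/[S].
Equating: 9.54(Km+0.577)/0.577 = 14.6(Km+1.59)/1.59.
16.53·Km + 9.54 = 9.182·Km + 14.6, so (16.53 − 9.182)·Km = 14.6 − 9.54.
Km = 5.060/7.351 = 0.688 μM; then Vmax = 9.54(0.688+0.577)/0.577 = 20.9 μM/s.

0.688 μM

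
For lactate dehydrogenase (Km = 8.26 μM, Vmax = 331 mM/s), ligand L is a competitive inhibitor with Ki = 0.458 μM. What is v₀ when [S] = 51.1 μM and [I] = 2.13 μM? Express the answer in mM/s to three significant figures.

With α = 1 + [I]/Ki = 1 + 2.13/0.458 = 5.651, the competitive rate law is v = Vmax[S] / (αKm + [S]).
v = 331×51.1 / (5.651×8.26 + 51.1) = 16910/97.77 = 173 mM/s.

173 mM/s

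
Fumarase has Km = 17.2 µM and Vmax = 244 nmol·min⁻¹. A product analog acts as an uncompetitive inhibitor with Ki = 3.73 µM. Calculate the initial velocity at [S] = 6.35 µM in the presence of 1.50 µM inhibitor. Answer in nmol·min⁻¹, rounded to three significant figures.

59.4 nmol·min⁻¹

With α = 1 + [I]/Ki = 1 + 1.50/3.73 = 1.402, the uncompetitive rate law is v = (Vmax/α)·[S] / (Km/α + [S]).
v = (244/1.402)×6.35 / (17.2/1.402 + 6.35) = 1105/18.62 = 59.4 nmol·min⁻¹.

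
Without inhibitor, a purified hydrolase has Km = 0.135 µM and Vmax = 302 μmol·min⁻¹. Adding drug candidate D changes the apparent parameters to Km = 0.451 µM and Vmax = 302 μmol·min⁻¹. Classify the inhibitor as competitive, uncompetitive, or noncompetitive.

Km increases (0.135 → 0.451 µM) while Vmax is unchanged — the hallmark of competitive inhibition.

competitive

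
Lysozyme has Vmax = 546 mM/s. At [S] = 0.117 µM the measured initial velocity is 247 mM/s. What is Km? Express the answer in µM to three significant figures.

0.142 µM

From v = Vmax[S]/(Km+[S]), Km = [S](Vmax − v)/v.
Km = 0.117 × (546 − 247) / 247 = 34.98/247 = 0.142 µM.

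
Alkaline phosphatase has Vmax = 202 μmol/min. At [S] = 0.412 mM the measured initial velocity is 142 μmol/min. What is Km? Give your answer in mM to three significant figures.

v/Vmax = 142/202 = 0.7030 = [S]/(Km+[S]).
So Km + [S] = [S]/0.7030 = 0.5861 mM, giving Km = 0.5861 − 0.412 = 0.174 mM.

0.174 mM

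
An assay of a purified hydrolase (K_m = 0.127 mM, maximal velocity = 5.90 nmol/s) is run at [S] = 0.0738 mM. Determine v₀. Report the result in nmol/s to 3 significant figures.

v = Vmax·[S]/(Km + [S]) = 5.90 × 0.0738 / (0.127 + 0.0738)
  = 0.4354 / 0.2008 = 2.17 nmol/s.

2.17 nmol/s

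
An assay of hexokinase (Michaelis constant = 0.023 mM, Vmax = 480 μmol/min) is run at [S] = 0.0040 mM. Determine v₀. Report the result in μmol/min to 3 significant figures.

71.1 μmol/min

v = Vmax·[S]/(Km + [S]) = 480 × 0.0040 / (0.023 + 0.0040)
  = 1.920 / 0.02700 = 71.1 μmol/min.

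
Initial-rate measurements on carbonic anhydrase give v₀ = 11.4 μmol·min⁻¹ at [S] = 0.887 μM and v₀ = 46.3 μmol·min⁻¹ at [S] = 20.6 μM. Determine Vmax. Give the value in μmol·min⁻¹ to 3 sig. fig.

53.7 μmol·min⁻¹

From v = Vmax[S]/(Km+[S]), each point gives Vmax = v(Km+[S])/[S].
Equating: 11.4(Km+0.887)/0.887 = 46.3(Km+20.6)/20.6.
12.85·Km + 11.4 = 2.248·Km + 46.3, so (12.85 − 2.248)·Km = 46.3 − 11.4.
Km = 34.90/10.60 = 3.29 μM; then Vmax = 11.4(3.29+0.887)/0.887 = 53.7 μmol·min⁻¹.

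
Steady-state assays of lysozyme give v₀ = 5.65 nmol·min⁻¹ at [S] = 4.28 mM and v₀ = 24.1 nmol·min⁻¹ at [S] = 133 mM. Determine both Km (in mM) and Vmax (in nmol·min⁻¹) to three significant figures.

Km = 16.2 mM; Vmax = 27.0 nmol·min⁻¹

From v = Vmax[S]/(Km+[S]), each point gives Vmax = v(Km+[S])/[S].
Equating: 5.65(Km+4.28)/4.28 = 24.1(Km+133)/133.
1.320·Km + 5.65 = 0.1812·Km + 24.1, so (1.320 − 0.1812)·Km = 24.1 − 5.65.
Km = 18.45/1.139 = 16.2 mM; then Vmax = 5.65(16.2+4.28)/4.28 = 27.0 nmol·min⁻¹.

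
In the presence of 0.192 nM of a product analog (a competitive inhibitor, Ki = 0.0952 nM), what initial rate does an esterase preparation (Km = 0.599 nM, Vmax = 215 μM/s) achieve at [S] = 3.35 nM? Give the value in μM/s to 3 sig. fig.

140 μM/s

With α = 1 + [I]/Ki = 1 + 0.192/0.0952 = 3.017, the competitive rate law is v = Vmax[S] / (αKm + [S]).
v = 215×3.35 / (3.017×0.599 + 3.35) = 720.2/5.157 = 140 μM/s.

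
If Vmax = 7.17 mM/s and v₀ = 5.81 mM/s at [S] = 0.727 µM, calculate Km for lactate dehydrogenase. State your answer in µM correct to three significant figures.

From v = Vmax[S]/(Km+[S]), Km = [S](Vmax − v)/v.
Km = 0.727 × (7.17 − 5.81) / 5.81 = 0.9887/5.81 = 0.170 µM.

0.170 µM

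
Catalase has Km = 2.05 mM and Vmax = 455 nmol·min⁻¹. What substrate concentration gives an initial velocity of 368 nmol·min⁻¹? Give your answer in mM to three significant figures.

8.67 mM

Rearranging v = Vmax[S]/(Km+[S]) gives [S] = Km·v/(Vmax − v).
[S] = 2.05 × 368 / (455 − 368) = 754.4/87.00 = 8.67 mM.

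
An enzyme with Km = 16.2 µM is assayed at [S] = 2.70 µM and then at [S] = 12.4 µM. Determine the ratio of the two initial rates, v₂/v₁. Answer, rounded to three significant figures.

Since Vmax cancels, v₂/v₁ = [S]₂(Km+[S]₁) / [S]₁(Km+[S]₂).
= 12.4×(16.2+2.70) / (2.70×(16.2+12.4)) = 234.4/77.22 = 3.03.

3.03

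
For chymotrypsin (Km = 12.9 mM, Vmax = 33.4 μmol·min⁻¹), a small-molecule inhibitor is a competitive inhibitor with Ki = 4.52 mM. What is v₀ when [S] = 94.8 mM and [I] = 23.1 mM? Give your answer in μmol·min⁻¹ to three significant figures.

18.2 μmol·min⁻¹

α = 1 + [I]/Ki = 1 + 23.1/4.52 = 6.111.
For a competitive inhibitor, Vmax is unchanged and the apparent Km becomes α·Km: Km,app = 78.8 mM, Vmax,app = 33.4 μmol·min⁻¹.
v = Vmax,app·[S]/(Km,app + [S]) = 33.4 × 94.8/(78.8 + 94.8) = 18.2 μmol·min⁻¹.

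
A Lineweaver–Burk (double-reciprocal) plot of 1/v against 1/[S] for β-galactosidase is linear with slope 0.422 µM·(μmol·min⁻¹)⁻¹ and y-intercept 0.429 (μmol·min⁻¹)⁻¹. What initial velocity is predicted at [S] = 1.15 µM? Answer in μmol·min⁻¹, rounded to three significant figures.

1.26 μmol·min⁻¹

The y-intercept is 1/Vmax, so Vmax = 1/0.429 = 2.33 μmol·min⁻¹.
The slope is Km/Vmax, so Km = 0.422 × 2.33 = 0.984 µM.
Then v = 2.33 × 1.15/(0.984 + 1.15) = 1.26 μmol·min⁻¹.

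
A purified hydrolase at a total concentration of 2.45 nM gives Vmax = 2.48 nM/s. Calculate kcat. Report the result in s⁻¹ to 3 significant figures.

kcat = Vmax/[E]total = 2.48 nM/s / 2.45 nM = 1.01 s⁻¹.

1.01 s⁻¹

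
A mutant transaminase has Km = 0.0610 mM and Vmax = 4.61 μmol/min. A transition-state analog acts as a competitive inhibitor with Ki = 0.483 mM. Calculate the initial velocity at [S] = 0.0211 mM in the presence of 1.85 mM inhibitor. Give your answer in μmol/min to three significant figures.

With α = 1 + [I]/Ki = 1 + 1.85/0.483 = 4.830, the competitive rate law is v = Vmax[S] / (αKm + [S]).
v = 4.61×0.0211 / (4.830×0.0610 + 0.0211) = 0.09727/0.3157 = 0.308 μmol/min.

0.308 μmol/min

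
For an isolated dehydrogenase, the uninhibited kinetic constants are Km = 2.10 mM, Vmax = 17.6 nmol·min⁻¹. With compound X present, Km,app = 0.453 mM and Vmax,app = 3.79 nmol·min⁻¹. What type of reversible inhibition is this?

uncompetitive

Both Km and Vmax decrease by the same factor (~4.64-fold) — characteristic of uncompetitive inhibition.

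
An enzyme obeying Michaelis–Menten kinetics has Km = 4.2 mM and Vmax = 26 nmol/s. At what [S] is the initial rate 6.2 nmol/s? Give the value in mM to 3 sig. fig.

1.32 mM

The required fractional saturation is v/Vmax = 6.2/26 = 0.2385.
Then [S]/(Km+[S]) = 0.2385 ⇒ [S] = 4.2 × 0.2385/(1 − 0.2385) = 1.32 mM.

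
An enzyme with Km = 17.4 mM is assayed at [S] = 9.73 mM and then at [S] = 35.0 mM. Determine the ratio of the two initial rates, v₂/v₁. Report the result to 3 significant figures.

1.86

The fractional saturations are [S]/(Km+[S]) = 9.73/27.13 = 0.3586 and 35.0/52.40 = 0.6679.
v₂/v₁ is just their ratio: 0.6679/0.3586 = 1.86.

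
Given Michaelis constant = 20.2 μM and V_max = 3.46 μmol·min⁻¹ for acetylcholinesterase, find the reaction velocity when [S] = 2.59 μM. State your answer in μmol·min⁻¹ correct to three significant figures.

0.393 μmol·min⁻¹

[S]/(Km+[S]) = 2.59/22.79 = 0.1136, the fractional saturation.
v = 0.1136 × Vmax = 0.1136 × 3.46 = 0.393 μmol·min⁻¹.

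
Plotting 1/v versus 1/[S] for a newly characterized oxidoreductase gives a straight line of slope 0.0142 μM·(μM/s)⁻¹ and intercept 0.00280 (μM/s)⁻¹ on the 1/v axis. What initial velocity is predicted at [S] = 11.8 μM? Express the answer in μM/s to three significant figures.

The y-intercept is 1/Vmax, so Vmax = 1/0.00280 = 357 μM/s.
The slope is Km/Vmax, so Km = 0.0142 × 357 = 5.07 μM.
Then v = 357 × 11.8/(5.07 + 11.8) = 250 μM/s.

250 μM/s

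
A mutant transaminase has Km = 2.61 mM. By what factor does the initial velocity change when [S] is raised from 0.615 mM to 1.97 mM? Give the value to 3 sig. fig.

Since Vmax cancels, v₂/v₁ = [S]₂(Km+[S]₁) / [S]₁(Km+[S]₂).
= 1.97×(2.61+0.615) / (0.615×(2.61+1.97)) = 6.353/2.817 = 2.26.

2.26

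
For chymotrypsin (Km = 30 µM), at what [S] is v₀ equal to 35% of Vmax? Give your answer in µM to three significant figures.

16.2 µM

v/Vmax = [S]/(Km+[S]) = 0.35, so [S] = Km·0.35/(1 − 0.35) = 30 × 0.5385.
[S] = 16.2 µM.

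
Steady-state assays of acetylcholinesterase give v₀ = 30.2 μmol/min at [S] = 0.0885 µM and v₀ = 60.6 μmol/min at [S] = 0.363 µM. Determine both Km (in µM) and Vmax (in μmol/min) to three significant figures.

From v = Vmax[S]/(Km+[S]), each point gives Vmax = v(Km+[S])/[S].
Equating: 30.2(Km+0.0885)/0.0885 = 60.6(Km+0.363)/0.363.
341.2·Km + 30.2 = 166.9·Km + 60.6, so (341.2 − 166.9)·Km = 60.6 − 30.2.
Km = 30.40/174.3 = 0.174 µM; then Vmax = 30.2(0.174+0.0885)/0.0885 = 89.7 μmol/min.

Km = 0.174 µM; Vmax = 89.7 μmol/min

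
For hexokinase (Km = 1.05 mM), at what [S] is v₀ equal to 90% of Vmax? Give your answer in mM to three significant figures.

v/Vmax = [S]/(Km+[S]) = 0.9, so [S] = Km·0.9/(1 − 0.9) = 1.05 × 9.000.
[S] = 9.45 mM.

9.45 mM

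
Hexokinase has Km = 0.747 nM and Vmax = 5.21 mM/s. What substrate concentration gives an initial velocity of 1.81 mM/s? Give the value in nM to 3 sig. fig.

The required fractional saturation is v/Vmax = 1.81/5.21 = 0.3474.
Then [S]/(Km+[S]) = 0.3474 ⇒ [S] = 0.747 × 0.3474/(1 − 0.3474) = 0.398 nM.

0.398 nM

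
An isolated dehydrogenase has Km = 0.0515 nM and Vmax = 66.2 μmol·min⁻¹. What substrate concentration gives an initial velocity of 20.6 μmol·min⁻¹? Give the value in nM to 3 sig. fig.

The required fractional saturation is v/Vmax = 20.6/66.2 = 0.3112.
Then [S]/(Km+[S]) = 0.3112 ⇒ [S] = 0.0515 × 0.3112/(1 − 0.3112) = 0.0233 nM.

0.0233 nM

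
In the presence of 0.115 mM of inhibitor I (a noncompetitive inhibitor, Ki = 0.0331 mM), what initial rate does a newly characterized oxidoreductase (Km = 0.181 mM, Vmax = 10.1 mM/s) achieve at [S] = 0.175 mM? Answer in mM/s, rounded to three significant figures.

With α = 1 + [I]/Ki = 1 + 0.115/0.0331 = 4.474, the noncompetitive rate law is v = (Vmax/α)·[S] / (Km + [S]).
v = (10.1/4.474)×0.175 / (0.181 + 0.175) = 0.3950/0.3560 = 1.11 mM/s.

1.11 mM/s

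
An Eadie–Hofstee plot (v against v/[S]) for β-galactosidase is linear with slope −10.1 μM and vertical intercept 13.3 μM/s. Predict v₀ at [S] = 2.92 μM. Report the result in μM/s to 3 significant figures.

In the Eadie–Hofstee form v = Vmax − Km·(v/[S]), the slope is −Km and the intercept is Vmax, so Km = 10.1 μM and Vmax = 13.3 μM/s.
v = 13.3 × 2.92/(10.1 + 2.92) = 2.98 μM/s.

2.98 μM/s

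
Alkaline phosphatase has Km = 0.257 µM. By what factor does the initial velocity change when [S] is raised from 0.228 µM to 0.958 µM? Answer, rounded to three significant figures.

1.68

The fractional saturations are [S]/(Km+[S]) = 0.228/0.4850 = 0.4701 and 0.958/1.215 = 0.7885.
v₂/v₁ is just their ratio: 0.7885/0.4701 = 1.68.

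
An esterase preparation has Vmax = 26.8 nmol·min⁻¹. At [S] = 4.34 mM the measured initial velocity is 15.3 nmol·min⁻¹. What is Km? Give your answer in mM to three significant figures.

3.26 mM

v/Vmax = 15.3/26.8 = 0.5709 = [S]/(Km+[S]).
So Km + [S] = [S]/0.5709 = 7.602 mM, giving Km = 7.602 − 4.34 = 3.26 mM.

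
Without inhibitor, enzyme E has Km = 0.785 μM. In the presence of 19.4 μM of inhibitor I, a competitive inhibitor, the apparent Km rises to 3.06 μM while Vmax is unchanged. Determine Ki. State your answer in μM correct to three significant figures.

6.69 μM

Competitive: Km,app = α·Km with α = 1 + [I]/Ki.
α = Km,app/Km = 3.06/0.785 = 3.898.
Ki = [I]/(α − 1) = 19.4/2.898 = 6.69 μM.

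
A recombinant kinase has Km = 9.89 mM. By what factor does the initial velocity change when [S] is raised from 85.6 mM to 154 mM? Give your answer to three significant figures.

The fractional saturations are [S]/(Km+[S]) = 85.6/95.49 = 0.8964 and 154/163.9 = 0.9397.
v₂/v₁ is just their ratio: 0.9397/0.8964 = 1.05.

1.05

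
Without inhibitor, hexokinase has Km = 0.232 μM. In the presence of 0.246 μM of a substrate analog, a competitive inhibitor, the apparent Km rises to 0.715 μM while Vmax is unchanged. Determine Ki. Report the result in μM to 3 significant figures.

Competitive: Km,app = α·Km with α = 1 + [I]/Ki.
α = Km,app/Km = 0.715/0.232 = 3.082.
Since α = 1 + [I]/Ki, [I]/Ki = 3.082 − 1 = 2.082 and Ki = 0.246/2.082 = 0.118 μM.

0.118 μM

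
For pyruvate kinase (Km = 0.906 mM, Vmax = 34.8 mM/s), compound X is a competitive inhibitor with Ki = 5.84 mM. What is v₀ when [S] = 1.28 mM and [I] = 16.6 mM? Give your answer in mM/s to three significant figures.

With α = 1 + [I]/Ki = 1 + 16.6/5.84 = 3.842, the competitive rate law is v = Vmax[S] / (αKm + [S]).
v = 34.8×1.28 / (3.842×0.906 + 1.28) = 44.54/4.761 = 9.36 mM/s.

9.36 mM/s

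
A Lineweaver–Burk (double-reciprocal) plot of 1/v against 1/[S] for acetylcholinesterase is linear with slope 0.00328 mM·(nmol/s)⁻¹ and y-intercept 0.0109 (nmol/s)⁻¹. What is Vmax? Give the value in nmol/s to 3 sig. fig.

The y-intercept of a Lineweaver–Burk plot equals 1/Vmax, so Vmax = 1/0.0109 = 91.7 nmol/s.

91.7 nmol/s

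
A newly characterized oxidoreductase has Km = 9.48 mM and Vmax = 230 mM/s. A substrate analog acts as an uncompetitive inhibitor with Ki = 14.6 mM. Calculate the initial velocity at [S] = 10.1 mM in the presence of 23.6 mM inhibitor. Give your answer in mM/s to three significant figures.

64.7 mM/s

α = 1 + [I]/Ki = 1 + 23.6/14.6 = 2.616.
For an uncompetitive inhibitor, both parameters are divided by α, giving Vmax/α and Km/α: Km,app = 3.62 mM, Vmax,app = 87.9 mM/s.
v = Vmax,app·[S]/(Km,app + [S]) = 87.9 × 10.1/(3.62 + 10.1) = 64.7 mM/s.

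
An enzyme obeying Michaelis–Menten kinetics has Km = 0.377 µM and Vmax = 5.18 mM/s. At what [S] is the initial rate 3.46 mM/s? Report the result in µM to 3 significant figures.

0.758 µM

The required fractional saturation is v/Vmax = 3.46/5.18 = 0.6680.
Then [S]/(Km+[S]) = 0.6680 ⇒ [S] = 0.377 × 0.6680/(1 − 0.6680) = 0.758 µM.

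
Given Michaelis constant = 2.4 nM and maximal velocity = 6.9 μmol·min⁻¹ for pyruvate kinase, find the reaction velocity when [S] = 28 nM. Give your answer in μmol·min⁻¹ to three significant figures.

v = Vmax·[S]/(Km + [S]) = 6.9 × 28 / (2.4 + 28)
  = 193.2 / 30.40 = 6.36 μmol·min⁻¹.

6.36 μmol·min⁻¹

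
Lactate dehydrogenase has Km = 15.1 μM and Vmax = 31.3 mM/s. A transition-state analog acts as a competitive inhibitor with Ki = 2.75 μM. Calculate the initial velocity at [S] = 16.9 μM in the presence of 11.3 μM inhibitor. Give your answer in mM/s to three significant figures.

5.62 mM/s

With α = 1 + [I]/Ki = 1 + 11.3/2.75 = 5.109, the competitive rate law is v = Vmax[S] / (αKm + [S]).
v = 31.3×16.9 / (5.109×15.1 + 16.9) = 529.0/94.05 = 5.62 mM/s.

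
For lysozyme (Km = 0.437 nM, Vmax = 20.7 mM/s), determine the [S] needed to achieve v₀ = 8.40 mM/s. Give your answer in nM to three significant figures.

Rearranging v = Vmax[S]/(Km+[S]) gives [S] = Km·v/(Vmax − v).
[S] = 0.437 × 8.40 / (20.7 − 8.40) = 3.671/12.30 = 0.298 nM.

0.298 nM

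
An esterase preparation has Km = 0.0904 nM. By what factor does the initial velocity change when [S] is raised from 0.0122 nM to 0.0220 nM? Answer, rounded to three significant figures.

1.65

Since Vmax cancels, v₂/v₁ = [S]₂(Km+[S]₁) / [S]₁(Km+[S]₂).
= 0.0220×(0.0904+0.0122) / (0.0122×(0.0904+0.0220)) = 0.002257/0.001371 = 1.65.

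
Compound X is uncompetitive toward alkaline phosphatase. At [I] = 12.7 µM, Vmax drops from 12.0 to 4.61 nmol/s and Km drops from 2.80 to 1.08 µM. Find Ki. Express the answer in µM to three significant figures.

Uncompetitive: Vmax,app = Vmax/α (and Km,app = Km/α) with α = 1 + [I]/Ki.
α = Vmax/Vmax,app = 12.0/4.61 = 2.603.
Since α = 1 + [I]/Ki, [I]/Ki = 2.603 − 1 = 1.603 and Ki = 12.7/1.603 = 7.92 µM.

7.92 µM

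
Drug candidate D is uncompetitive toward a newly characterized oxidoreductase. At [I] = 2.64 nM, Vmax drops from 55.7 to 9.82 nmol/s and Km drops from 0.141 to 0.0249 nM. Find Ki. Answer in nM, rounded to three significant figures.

Uncompetitive: Vmax,app = Vmax/α (and Km,app = Km/α) with α = 1 + [I]/Ki.
α = Vmax/Vmax,app = 55.7/9.82 = 5.672.
Ki = [I]/(α − 1) = 2.64/4.672 = 0.565 nM.

0.565 nM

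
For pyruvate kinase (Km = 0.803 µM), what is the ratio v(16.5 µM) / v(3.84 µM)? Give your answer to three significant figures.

The fractional saturations are [S]/(Km+[S]) = 3.84/4.643 = 0.8271 and 16.5/17.30 = 0.9536.
v₂/v₁ is just their ratio: 0.9536/0.8271 = 1.15.

1.15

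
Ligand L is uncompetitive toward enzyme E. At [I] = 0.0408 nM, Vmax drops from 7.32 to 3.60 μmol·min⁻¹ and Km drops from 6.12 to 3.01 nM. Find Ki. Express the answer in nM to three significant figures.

0.0395 nM

Uncompetitive: Vmax,app = Vmax/α (and Km,app = Km/α) with α = 1 + [I]/Ki.
α = Vmax/Vmax,app = 7.32/3.60 = 2.033.
Ki = [I]/(α − 1) = 0.0408/1.033 = 0.0395 nM.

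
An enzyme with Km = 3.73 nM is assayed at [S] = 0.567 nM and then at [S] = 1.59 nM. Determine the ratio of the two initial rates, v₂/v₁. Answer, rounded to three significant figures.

The fractional saturations are [S]/(Km+[S]) = 0.567/4.297 = 0.1320 and 1.59/5.320 = 0.2989.
v₂/v₁ is just their ratio: 0.2989/0.1320 = 2.26.

2.26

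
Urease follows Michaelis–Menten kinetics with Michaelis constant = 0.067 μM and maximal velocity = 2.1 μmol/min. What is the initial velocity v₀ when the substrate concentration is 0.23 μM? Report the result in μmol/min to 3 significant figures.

v = Vmax·[S]/(Km + [S]) = 2.1 × 0.23 / (0.067 + 0.23)
  = 0.4830 / 0.2970 = 1.63 μmol/min.

1.63 μmol/min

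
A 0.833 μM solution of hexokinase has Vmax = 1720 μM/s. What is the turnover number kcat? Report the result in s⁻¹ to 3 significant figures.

2060 s⁻¹

kcat = Vmax/[E]total = 1720 μM/s / 0.833 μM = 2060 s⁻¹.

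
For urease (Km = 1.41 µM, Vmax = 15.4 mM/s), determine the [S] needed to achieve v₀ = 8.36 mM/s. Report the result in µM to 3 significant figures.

1.67 µM

The required fractional saturation is v/Vmax = 8.36/15.4 = 0.5429.
Then [S]/(Km+[S]) = 0.5429 ⇒ [S] = 1.41 × 0.5429/(1 − 0.5429) = 1.67 µM.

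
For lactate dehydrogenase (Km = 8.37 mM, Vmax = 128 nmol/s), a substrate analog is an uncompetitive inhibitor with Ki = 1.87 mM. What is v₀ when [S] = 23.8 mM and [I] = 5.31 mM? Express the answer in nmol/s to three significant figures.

30.5 nmol/s

With α = 1 + [I]/Ki = 1 + 5.31/1.87 = 3.840, the uncompetitive rate law is v = (Vmax/α)·[S] / (Km/α + [S]).
v = (128/3.840)×23.8 / (8.37/3.840 + 23.8) = 793.4/25.98 = 30.5 nmol/s.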